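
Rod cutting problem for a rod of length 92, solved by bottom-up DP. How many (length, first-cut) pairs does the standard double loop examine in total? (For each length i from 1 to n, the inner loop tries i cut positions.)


For each subproblem length i = 1..92, the inner loop considers i possible first cuts.
Total = 1 + 2 + ... + 92
= 92*(92+1)/2
= 92*93/2 = 4278


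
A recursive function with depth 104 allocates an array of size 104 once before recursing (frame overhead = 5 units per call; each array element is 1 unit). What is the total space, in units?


Array allocation: 104 units (allocated once)
Stack frames: 104 deep * 5 per frame = 520 units
Total = 104 + 520 = 624


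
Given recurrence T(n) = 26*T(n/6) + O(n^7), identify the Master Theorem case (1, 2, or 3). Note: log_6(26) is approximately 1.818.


Master Theorem parameters: a=26, b=6, c=7
log_b(a) = 1.818
Compare b^c with a: 6^7 = 279936 > 26, so c > log_b(a).
Comparing c=7 vs log_b(a)=1.818:
7 > 1.818 => Case 3
Result: T(n) = O(n^7)
Master Theorem case = 3


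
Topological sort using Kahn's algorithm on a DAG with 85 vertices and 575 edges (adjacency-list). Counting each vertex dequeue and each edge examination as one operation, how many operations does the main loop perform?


Kahn's algorithm:
  1. Compute in-degrees: O(V + E)
  2. Process queue: each vertex dequeued once (O(V))
     each edge examined once (O(E))
Total = V + E = 85 + 575 = 660


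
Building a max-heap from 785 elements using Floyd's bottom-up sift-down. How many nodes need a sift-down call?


In a heap of 785 elements (0-indexed array):
  Last element index: 784
  Parent of last element: floor((784 - 1) / 2) = 391
  Internal nodes: indices 0 to 391
  Count = floor(785/2) = 392


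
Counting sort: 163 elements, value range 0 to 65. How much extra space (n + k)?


n = 163 (output array)
k = 66 (count array for 66 distinct values)
Extra space = 163 + 66 = 229


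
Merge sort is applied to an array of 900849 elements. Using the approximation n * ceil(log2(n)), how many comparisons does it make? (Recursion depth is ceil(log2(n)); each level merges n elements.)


Merge sort divides the array into halves recursively.
Number of levels = ceil(log2(900849)) = 20
At each level, approximately n = 900849 comparisons are needed for merging.
Total comparisons ~ n * ceil(log2(n)) = 900849 * 20 = 18016980


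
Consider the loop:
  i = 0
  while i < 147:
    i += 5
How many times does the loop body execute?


Starting at i = 0, each iteration adds 5.
Iterations until i >= 147:
  Iteration 1: i = 0 -> i = 5
  Iteration 2: i = 5 -> i = 10
  Iteration 3: i = 10 -> i = 15
  Iteration 4: i = 15 -> i = 20
  Iteration 5: i = 20 -> i = 25
  Iteration 6: i = 25 -> i = 30
  Iteration 7: i = 30 -> i = 35
  Iteration 8: i = 35 -> i = 40
  ... continuing ...
Total iterations = ceil(147/5) = 30


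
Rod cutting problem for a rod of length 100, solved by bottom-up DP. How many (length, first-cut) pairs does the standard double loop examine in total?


For each subproblem length i = 1..100, the inner loop considers i possible first cuts.
Total = 1 + 2 + ... + 100
= 100*(100+1)/2
= 100*101/2 = 5050


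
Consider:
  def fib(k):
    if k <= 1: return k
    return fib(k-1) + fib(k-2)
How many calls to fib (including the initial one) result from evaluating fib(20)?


Let C(m) = total calls to evaluate fib(m). Then C(0)=C(1)=1, and
C(m) = 1 + C(m-1) + C(m-2) for m >= 2.
Build the table (each entry = 1 + previous two):
  C(0) = 1
  C(1) = 1
  C(2) = 1 + 1 + 1 = 3
  C(3) = 1 + 3 + 1 = 5
  C(4) = 1 + 5 + 3 = 9
  C(5) = 1 + 9 + 5 = 15
  C(6) = 1 + 15 + 9 = 25
  C(7) = 1 + 25 + 15 = 41
  C(8) = 1 + 41 + 25 = 67
  C(9) = 1 + 67 + 41 = 109
  C(10) = 1 + 109 + 67 = 177
  C(11) = 1 + 177 + 109 = 287
  C(12) = 1 + 287 + 177 = 465
  C(13) = 1 + 465 + 287 = 753
  C(14) = 1 + 753 + 465 = 1219
  C(15) = 1 + 1219 + 753 = 1973
  C(16) = 1 + 1973 + 1219 = 3193
  C(17) = 1 + 3193 + 1973 = 5167
  C(18) = 1 + 5167 + 3193 = 8361
  C(19) = 1 + 8361 + 5167 = 13529
  C(20) = 1 + 13529 + 8361 = 21891
Total calls for fib(20) = 21891


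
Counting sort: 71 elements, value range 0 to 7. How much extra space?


n = 71 (output array)
k = 8 (count array for 8 distinct values)
Extra space = 71 + 8 = 79


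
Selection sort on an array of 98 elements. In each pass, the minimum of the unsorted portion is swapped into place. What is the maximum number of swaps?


Selection sort performs one swap per pass:
  Pass 1: find min in positions 0 to 97, swap with position 0
  Pass 2: find min in positions 1 to 97, swap with position 1
  Pass 3: find min in positions 2 to 97, swap with position 2
  Pass 4: find min in positions 3 to 97, swap with position 3
  Pass 5: find min in positions 4 to 97, swap with position 4
  ... (92 more passes)
Total passes (and swaps) = n - 1 = 98 - 1 = 97


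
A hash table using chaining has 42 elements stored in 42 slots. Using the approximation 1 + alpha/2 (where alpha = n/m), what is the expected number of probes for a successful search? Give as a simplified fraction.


Load factor alpha = n/m = 42/42
Expected probes = 1 + alpha/2 = 1 + 42/(2*42)
= 1 + 42/84
= 84/84 + 42/84
= 126/84
Simplify: 3/2


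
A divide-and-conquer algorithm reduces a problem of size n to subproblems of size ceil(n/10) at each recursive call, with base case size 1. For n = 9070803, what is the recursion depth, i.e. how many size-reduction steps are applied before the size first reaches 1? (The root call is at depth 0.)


Each step divides the size by 10 (rounding up); after k steps the size is ceil(n/10^k), which equals 1 exactly when 10^k >= n.
So the depth is the smallest k with 10^k >= 9070803, i.e. ceil(log_10(9070803)).
10^6 = 1000000 < 9070803 <= 10000000 = 10^7
Recursion depth = 7


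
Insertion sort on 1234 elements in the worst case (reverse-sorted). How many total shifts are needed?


In the worst case (reverse-sorted), each element shifts past all previous:
  Element 1: 1 shifts
  Element 2: 2 shifts
  Element 3: 3 shifts
  Element 4: 4 shifts
  Element 5: 5 shifts
  ...
  Element 1233: 1233 shifts
Total = 1 + 2 + ... + 1233
= 1234*(1234-1)/2 = 760761


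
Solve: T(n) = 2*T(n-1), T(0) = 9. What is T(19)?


Unrolling:
T(19) = 2*T(18) = 2^2*T(17) = ... = 2^19*T(0)
= 2^19 * 9
= 524288 * 9 = 4718592


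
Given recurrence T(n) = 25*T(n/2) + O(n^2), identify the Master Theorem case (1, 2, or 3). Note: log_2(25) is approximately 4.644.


Master Theorem parameters: a=25, b=2, c=2
log_b(a) = 4.644
Compare b^c with a: 2^2 = 4 < 25, so c < log_b(a).
Comparing c=2 vs log_b(a)=4.644:
2 < 4.644 => Case 1
Result: T(n) = O(n^(log_2 25)) ~ O(n^4.644)
Master Theorem case = 1


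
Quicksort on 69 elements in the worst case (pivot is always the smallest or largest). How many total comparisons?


In the worst case, each partition step picks the worst pivot:
  Partition 1: 68 comparisons (n-1 elements to compare)
  Partition 2: 67 comparisons
  Partition 3: 66 comparisons
  Partition 4: 65 comparisons
  Partition 5: 64 comparisons
  ...
  Last partition: 0 comparisons
Total = (n-1) + (n-2) + ... + 1 + 0 = n*(n-1)/2
= 69*68/2 = 2346


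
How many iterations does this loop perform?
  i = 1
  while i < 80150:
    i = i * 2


The loop variable doubles each iteration:
i = 1 -> 2 -> 4 -> 8 -> 16 -> 32 -> 64 -> 128 -> 256 -> 512 -> 1024 -> 2048 -> 4096 -> 8192 -> 16384 -> 32768 -> 65536 -> 131072 (stop, 131072 >= 80150)
Number of doublings = ceil(log2(80150)) = 17


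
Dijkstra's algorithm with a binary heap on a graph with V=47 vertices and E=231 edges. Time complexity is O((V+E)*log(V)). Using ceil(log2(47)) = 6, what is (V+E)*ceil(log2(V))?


Dijkstra with a binary heap: each vertex is extracted once, each edge may relax once.
Each heap operation costs O(log V).
V + E = 47 + 231 = 278
ceil(log2(47)) = 6 (since 2^5 = 32 < 47 <= 64 = 2^6)
Total heap work = (V+E) * ceil(log2(V)) = 278 * 6 = 1668


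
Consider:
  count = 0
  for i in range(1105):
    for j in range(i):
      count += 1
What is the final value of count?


For each i, the inner loop runs i times:
  i=0: inner runs 0 times
  i=1: inner runs 1 time
  i=2: inner runs 2 times
  i=3: inner runs 3 times
  i=4: inner runs 4 times
  i=5: inner runs 5 times
  i=6: inner runs 6 times
  i=7: inner runs 7 times
  ...
Total = 0 + 1 + 2 + ... + 1104 = 1105*(1105-1)/2 = 609960


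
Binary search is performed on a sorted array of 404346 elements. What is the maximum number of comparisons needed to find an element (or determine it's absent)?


Binary search halves the search space each comparison:
  Step 1: search space = 404346 -> 202173
  Step 2: search space = 202173 -> 101086
  Step 3: search space = 101086 -> 50543
  Step 4: search space = 50543 -> 25271
  Step 5: search space = 25271 -> 12635
  Step 6: search space = 12635 -> 6317
  Step 7: search space = 6317 -> 3158
  Step 8: search space = 3158 -> 1579
  Step 9: search space = 1579 -> 789
  Step 10: search space = 789 -> 394
  Step 11: search space = 394 -> 197
  Step 12: search space = 197 -> 98
  Step 13: search space = 98 -> 49
  Step 14: search space = 49 -> 24
  Step 15: search space = 24 -> 12
  Step 16: search space = 12 -> 6
  Step 17: search space = 6 -> 3
  Step 18: search space = 3 -> 1
  Step 19: search space = 1 (final check)
Maximum comparisons = floor(log2(404346)) + 1 = 18 + 1 = 19


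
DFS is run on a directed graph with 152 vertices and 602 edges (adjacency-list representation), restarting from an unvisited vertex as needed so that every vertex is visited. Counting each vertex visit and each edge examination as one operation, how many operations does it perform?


A full DFS traversal processes each vertex exactly once (push/pop on stack).
Each directed edge is examined once.
V = 152, E = 602
V + E = 754


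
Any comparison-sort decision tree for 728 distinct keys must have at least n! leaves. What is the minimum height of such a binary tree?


A binary decision tree of height h has at most 2^h leaves and needs at least n! of them, so h >= ceil(log2(n!)).
728! is far too large to multiply out, so use Stirling's series:
  ln(n!) ~ n ln n - n + (1/2) ln(2 pi n) + 1/(12n)  (error below 1/(360 n^3), negligible here)
  ln(728) = 6.5903010
  n ln n = 728 * 6.5903010 = 4797.7391
  (1/2) ln(2 pi * 728) = (1/2) ln(4574.1589) = 4.2141
  1/(12*728) = 0.0001
  ln(728!) ~ 4797.7391 - 728 + 4.2141 + 0.0001 = 4073.9533
Convert to base 2: log2(728!) = 4073.9533 / ln 2 = 4073.9533 / 0.69314718 = 5877.4722
ceil(5877.4722) = 5878


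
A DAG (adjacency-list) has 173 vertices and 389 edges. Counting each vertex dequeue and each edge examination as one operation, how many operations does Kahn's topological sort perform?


V = 173 (vertex processing)
E = 389 (edge processing)
V + E = 173 + 389 = 562


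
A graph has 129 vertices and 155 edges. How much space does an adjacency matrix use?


Adjacency matrix: V x V grid of entries
Space = V^2 = 129^2 = 129 * 129 = 16641


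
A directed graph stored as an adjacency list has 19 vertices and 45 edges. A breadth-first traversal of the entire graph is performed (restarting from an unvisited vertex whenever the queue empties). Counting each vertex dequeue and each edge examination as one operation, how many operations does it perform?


A full BFS traversal dequeues each vertex once and examines each edge once.
Vertex visits: 19
Edge visits: 45
V + E = 19 + 45 = 64


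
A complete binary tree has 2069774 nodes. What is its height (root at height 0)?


In a complete binary tree, level k holds nodes 2^k .. 2^(k+1)-1 (1-indexed).
Height = floor(log2(n)) = floor(log2(2069774)) = 20
Check: 2^20 = 1048576 <= 2069774 < 2097152 = 2^21


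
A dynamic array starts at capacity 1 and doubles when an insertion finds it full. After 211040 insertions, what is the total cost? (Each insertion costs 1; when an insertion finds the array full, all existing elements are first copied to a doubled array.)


Insertion cost: 211040 (one per element)
Resizes occur just before inserting elements 2, 3, 5, 9, ...
Elements copied at each resize: 1 + 2 + 4 + 8 + 16 + 32 + 64 + 128 + 256 + 512 + 1024 + 2048 + 4096 + 8192 + 16384 + 32768 + 65536 + 131072
Sum of copies = 262143 (geometric series: 2^k - 1)
Total = 211040 + 262143 = 473183


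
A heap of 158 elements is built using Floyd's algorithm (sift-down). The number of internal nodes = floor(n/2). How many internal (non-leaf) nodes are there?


Leaf nodes occupy roughly half the array.
Sift-down is called for each internal node, starting from the last one.
Internal nodes = floor(n/2) = floor(158/2) = 79


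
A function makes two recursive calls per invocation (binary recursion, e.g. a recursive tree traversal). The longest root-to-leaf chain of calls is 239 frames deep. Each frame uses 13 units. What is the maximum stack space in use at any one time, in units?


Binary recursion: the two calls run one after the other, so only one root-to-leaf chain of frames is on the stack at a time.
Maximum depth (longest chain) = 239 frames
Each frame = 13 units
Max stack space = 239 * 13 = 3107


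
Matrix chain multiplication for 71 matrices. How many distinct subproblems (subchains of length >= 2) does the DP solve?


Subproblems are indexed by (i, j) where i < j.
Number of such pairs = n*(n-1)/2
= 71 * 70 / 2
= 2485


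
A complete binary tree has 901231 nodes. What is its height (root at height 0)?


In a complete binary tree, level k holds nodes 2^k .. 2^(k+1)-1 (1-indexed).
Height = floor(log2(n)) = floor(log2(901231)) = 19
Check: 2^19 = 524288 <= 901231 < 1048576 = 2^20


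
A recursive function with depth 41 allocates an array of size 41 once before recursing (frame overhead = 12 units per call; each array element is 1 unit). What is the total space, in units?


Array allocation: 41 units (allocated once)
Stack frames: 41 deep * 12 per frame = 492 units
Total = 41 + 492 = 533


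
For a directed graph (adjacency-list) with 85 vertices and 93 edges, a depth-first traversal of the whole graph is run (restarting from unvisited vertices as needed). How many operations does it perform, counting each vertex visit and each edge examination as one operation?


A full DFS traversal visits each vertex once and examines each edge once.
V = 85
E = 93
Sum = 85 + 93 = 178


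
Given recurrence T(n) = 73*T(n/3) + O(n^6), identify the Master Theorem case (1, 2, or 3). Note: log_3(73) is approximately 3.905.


Master Theorem parameters: a=73, b=3, c=6
log_b(a) = 3.905
Compare b^c with a: 3^6 = 729 > 73, so c > log_b(a).
Comparing c=6 vs log_b(a)=3.905:
6 > 3.905 => Case 3
Result: T(n) = O(n^6)
Master Theorem case = 3


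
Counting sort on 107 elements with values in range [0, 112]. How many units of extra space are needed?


Output array size: 107 (to store sorted result)
Count array size: 113 (one slot per possible value, range 0 to 112)
Total extra space = 107 + 113 = 220


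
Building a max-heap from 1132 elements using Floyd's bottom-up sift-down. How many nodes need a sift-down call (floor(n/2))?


In a heap of 1132 elements (0-indexed array):
  Last element index: 1131
  Parent of last element: floor((1131 - 1) / 2) = 565
  Internal nodes: indices 0 to 565
  Count = floor(1132/2) = 566


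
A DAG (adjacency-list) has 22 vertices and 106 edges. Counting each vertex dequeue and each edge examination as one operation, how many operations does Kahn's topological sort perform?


V = 22 (vertex processing)
E = 106 (edge processing)
V + E = 22 + 106 = 128


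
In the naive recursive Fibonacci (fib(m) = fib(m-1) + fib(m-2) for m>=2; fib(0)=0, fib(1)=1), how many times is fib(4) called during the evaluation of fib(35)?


Let N(m) = number of times fib(m) is called while evaluating fib(35).
N(35) = 1 (the initial call).
N(34) = 1 (only fib(35) calls it).
For 1 <= m <= 33: fib(m) is called by fib(m+1) and fib(m+2), so
  N(m) = N(m+1) + N(m+2).
fib(0) is called only by fib(2), so N(0) = N(2).
Walk down from m=35:
  N(35)=1, N(34)=1, N(33)=2, N(32)=3, N(31)=5, N(30)=8, N(29)=13, N(28)=21, N(27)=34, N(26)=55, N(25)=89, N(24)=144, N(23)=233, N(22)=377, N(21)=610, N(20)=987, N(19)=1597, N(18)=2584, N(17)=4181, N(16)=6765, N(15)=10946, N(14)=17711, N(13)=28657, N(12)=46368, N(11)=75025, N(10)=121393, N(9)=196418, N(8)=317811, N(7)=514229, N(6)=832040, N(5)=1346269, N(4)=2178309
N(4) = 2178309


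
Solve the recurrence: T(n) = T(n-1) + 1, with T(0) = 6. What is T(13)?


Unrolling the recurrence:
T(13) = T(12) + 1
       = T(11) + 1 + 1
       = T(10) + 1*3
       ...
       = T(0) + 1*13
       = 6 + 13 = 19


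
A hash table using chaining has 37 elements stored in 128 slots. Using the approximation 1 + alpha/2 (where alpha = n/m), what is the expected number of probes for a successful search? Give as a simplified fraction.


Load factor alpha = n/m = 37/128
Expected probes = 1 + alpha/2 = 1 + 37/(2*128)
= 1 + 37/256
= 256/256 + 37/256
= 293/256


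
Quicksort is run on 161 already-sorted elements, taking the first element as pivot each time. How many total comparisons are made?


Sum of comparisons per partition:
160 + 159 + ... + 1 + 0
= 161 * (161 - 1) / 2
= 161 * 160 / 2
= 12880


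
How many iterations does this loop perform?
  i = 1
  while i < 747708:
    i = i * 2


The loop variable doubles each iteration:
i = 1 -> 2 -> 4 -> 8 -> 16 -> 32 -> 64 -> 128 -> 256 -> 512 -> 1024 -> 2048 -> 4096 -> 8192 -> 16384 -> 32768 -> 65536 -> 131072 -> 262144 -> 524288 -> 1048576 (stop, 1048576 >= 747708)
Number of doublings = ceil(log2(747708)) = 20


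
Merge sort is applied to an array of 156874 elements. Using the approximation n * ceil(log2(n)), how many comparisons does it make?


Merge sort divides the array into halves recursively.
Number of levels = ceil(log2(156874)) = 18
At each level, approximately n = 156874 comparisons are needed for merging.
Total comparisons ~ n * ceil(log2(n)) = 156874 * 18 = 2823732


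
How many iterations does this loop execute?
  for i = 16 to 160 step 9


The loop variable i takes values starting at 16 and increments by 9 each iteration.
Sequence: i = 16, 25, 34, 43, 52, 61, 70, 79, 88, ...
The upper bound 160 is inclusive, so the count is floor((last - first) / step) + 1:
floor((160 - 16) / 9) + 1 = floor(144/9) + 1 = 16 + 1 = 17


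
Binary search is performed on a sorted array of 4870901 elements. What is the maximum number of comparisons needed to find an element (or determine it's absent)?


Binary search halves the search space each comparison:
  Step 1: search space = 4870901 -> 2435450
  Step 2: search space = 2435450 -> 1217725
  Step 3: search space = 1217725 -> 608862
  Step 4: search space = 608862 -> 304431
  Step 5: search space = 304431 -> 152215
  Step 6: search space = 152215 -> 76107
  Step 7: search space = 76107 -> 38053
  Step 8: search space = 38053 -> 19026
  Step 9: search space = 19026 -> 9513
  Step 10: search space = 9513 -> 4756
  Step 11: search space = 4756 -> 2378
  Step 12: search space = 2378 -> 1189
  Step 13: search space = 1189 -> 594
  Step 14: search space = 594 -> 297
  Step 15: search space = 297 -> 148
  Step 16: search space = 148 -> 74
  Step 17: search space = 74 -> 37
  Step 18: search space = 37 -> 18
  Step 19: search space = 18 -> 9
  Step 20: search space = 9 -> 4
  Step 21: search space = 4 -> 2
  Step 22: search space = 2 -> 1
  Step 23: search space = 1 (final check)
Maximum comparisons = floor(log2(4870901)) + 1 = 22 + 1 = 23


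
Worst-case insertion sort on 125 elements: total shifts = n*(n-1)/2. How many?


Sum of shifts = 1 + 2 + 3 + ... + 124
= 125 * 124 / 2
= 15500 / 2
= 7750


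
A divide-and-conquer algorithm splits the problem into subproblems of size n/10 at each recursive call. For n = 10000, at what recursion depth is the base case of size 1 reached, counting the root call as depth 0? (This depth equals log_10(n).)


At each depth, the problem size is divided by 10:
  Depth 0: problem size = 10000
  Depth 1: problem size = 1000
  Depth 2: problem size = 100
  Depth 3: problem size = 10
  Depth 4: problem size = 1 (base case)
The base case is reached at depth log_10(10000) = 4 (the tree has 5 levels counting depth 0, but the depth asked for is 4).
Recursion depth = 4


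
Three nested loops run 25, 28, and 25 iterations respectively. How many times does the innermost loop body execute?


Loop 1 (outermost): 25 iterations
Loop 2 (middle): 28 iterations per outer
Loop 3 (innermost): 25 iterations per middle
Total = 25 * 28 * 25 = 17500


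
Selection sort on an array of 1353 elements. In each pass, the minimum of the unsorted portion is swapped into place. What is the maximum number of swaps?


Selection sort performs one swap per pass:
  Pass 1: find min in positions 0 to 1352, swap with position 0
  Pass 2: find min in positions 1 to 1352, swap with position 1
  Pass 3: find min in positions 2 to 1352, swap with position 2
  Pass 4: find min in positions 3 to 1352, swap with position 3
  Pass 5: find min in positions 4 to 1352, swap with position 4
  ... (1347 more passes)
Total passes (and swaps) = n - 1 = 1353 - 1 = 1352


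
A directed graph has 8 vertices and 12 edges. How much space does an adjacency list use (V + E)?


Adjacency list: one list head per vertex + one entry per edge
Vertex heads: 8
Edge entries: 12
Total = 8 + 12 = 20


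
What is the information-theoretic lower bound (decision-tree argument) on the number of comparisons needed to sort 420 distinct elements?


A binary decision tree of height h has at most 2^h leaves and needs at least n! of them, so h >= ceil(log2(n!)).
420! is far too large to multiply out, so use Stirling's series:
  ln(n!) ~ n ln n - n + (1/2) ln(2 pi n) + 1/(12n)  (error below 1/(360 n^3), negligible here)
  ln(420) = 6.0402547
  n ln n = 420 * 6.0402547 = 2536.9070
  (1/2) ln(2 pi * 420) = (1/2) ln(2638.9378) = 3.9391
  1/(12*420) = 0.0002
  ln(420!) ~ 2536.9070 - 420 + 3.9391 + 0.0002 = 2120.8463
Convert to base 2: log2(420!) = 2120.8463 / ln 2 = 2120.8463 / 0.69314718 = 3059.7344
ceil(3059.7344) = 3060


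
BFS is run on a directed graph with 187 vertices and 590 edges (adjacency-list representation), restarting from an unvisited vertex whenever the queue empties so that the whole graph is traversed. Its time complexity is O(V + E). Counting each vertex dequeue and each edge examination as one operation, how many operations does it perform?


A full BFS traversal dequeues each vertex exactly once and examines each directed edge exactly once.
V = 187 (vertex processing cost)
E = 590 (edge examination cost)
Total operations proportional to V + E = 187 + 590 = 777


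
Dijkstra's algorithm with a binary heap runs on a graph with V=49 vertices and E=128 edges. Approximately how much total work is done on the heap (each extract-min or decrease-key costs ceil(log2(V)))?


Dijkstra with a binary heap: each vertex is extracted once, each edge may relax once.
Each heap operation costs O(log V).
V + E = 49 + 128 = 177
ceil(log2(49)) = 6 (since 2^5 = 32 < 49 <= 64 = 2^6)
Total heap work = (V+E) * ceil(log2(V)) = 177 * 6 = 1062


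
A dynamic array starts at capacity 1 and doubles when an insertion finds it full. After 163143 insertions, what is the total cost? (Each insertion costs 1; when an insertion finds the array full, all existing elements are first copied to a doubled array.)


Insertion cost: 163143 (one per element)
Resizes occur just before inserting elements 2, 3, 5, 9, ...
Elements copied at each resize: 1 + 2 + 4 + 8 + 16 + 32 + 64 + 128 + 256 + 512 + 1024 + 2048 + 4096 + 8192 + 16384 + 32768 + 65536 + 131072
Sum of copies = 262143 (geometric series: 2^k - 1)
Total = 163143 + 262143 = 425286


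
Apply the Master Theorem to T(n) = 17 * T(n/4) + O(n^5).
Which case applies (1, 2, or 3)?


The Master Theorem: T(n) = a*T(n/b) + O(n^c)
  a = 17, b = 4, c = 5
log_b(a) = log_4(17) ~ 2.044
Compare b^c with a: 4^5 = 1024 > 17, so c > log_b(a).
Since c > log_b(a), Case 3 applies.
T(n) = O(n^5)
Master Theorem case = 3


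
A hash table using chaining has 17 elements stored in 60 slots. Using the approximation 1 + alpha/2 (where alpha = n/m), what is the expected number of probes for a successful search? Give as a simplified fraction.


Load factor alpha = n/m = 17/60
Expected probes = 1 + alpha/2 = 1 + 17/(2*60)
= 1 + 17/120
= 120/120 + 17/120
= 137/120


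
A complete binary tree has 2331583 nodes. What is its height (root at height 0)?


In a complete binary tree, level k holds nodes 2^k .. 2^(k+1)-1 (1-indexed).
Height = floor(log2(n)) = floor(log2(2331583)) = 21
Check: 2^21 = 2097152 <= 2331583 < 4194304 = 2^22


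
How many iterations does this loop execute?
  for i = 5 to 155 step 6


The loop variable i takes values starting at 5 and increments by 6 each iteration.
Sequence: i = 5, 11, 17, 23, 29, 35, 41, 47, 53, ...
The upper bound 155 is inclusive, so the count is floor((last - first) / step) + 1:
floor((155 - 5) / 6) + 1 = floor(150/6) + 1 = 25 + 1 = 26


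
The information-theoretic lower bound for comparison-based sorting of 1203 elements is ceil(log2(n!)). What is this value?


A binary decision tree of height h has at most 2^h leaves and needs at least n! of them, so h >= ceil(log2(n!)).
1203! is far too large to multiply out, so use Stirling's series:
  ln(n!) ~ n ln n - n + (1/2) ln(2 pi n) + 1/(12n)  (error below 1/(360 n^3), negligible here)
  ln(1203) = 7.0925737
  n ln n = 1203 * 7.0925737 = 8532.3662
  (1/2) ln(2 pi * 1203) = (1/2) ln(7558.6719) = 4.4652
  1/(12*1203) = 0.0001
  ln(1203!) ~ 8532.3662 - 1203 + 4.4652 + 0.0001 = 7333.8315
Convert to base 2: log2(1203!) = 7333.8315 / ln 2 = 7333.8315 / 0.69314718 = 10580.4823
ceil(10580.4823) = 10581


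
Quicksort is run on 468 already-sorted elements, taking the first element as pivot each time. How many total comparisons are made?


Sum of comparisons per partition:
467 + 466 + ... + 1 + 0
= 468 * (468 - 1) / 2
= 468 * 467 / 2
= 109278


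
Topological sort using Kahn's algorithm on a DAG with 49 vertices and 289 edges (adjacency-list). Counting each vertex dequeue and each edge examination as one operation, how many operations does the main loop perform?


Kahn's algorithm:
  1. Compute in-degrees: O(V + E)
  2. Process queue: each vertex dequeued once (O(V))
     each edge examined once (O(E))
Total = V + E = 49 + 289 = 338


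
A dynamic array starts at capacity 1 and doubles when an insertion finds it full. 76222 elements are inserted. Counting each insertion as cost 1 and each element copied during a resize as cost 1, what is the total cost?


n = 76222
Insertion costs: 76222
Resizes copy 1, 2, 4, ... up to the largest power of 2 that is <= n-1 = 76221, i.e. 65536.
Copy costs = 1 + 2 + 4 + 8 + 16 + 32 + 64 + 128 + 256 + 512 + 1024 + 2048 + 4096 + 8192 + 16384 + 32768 + 65536 = 131071
Total = 76222 + 131071 = 207293


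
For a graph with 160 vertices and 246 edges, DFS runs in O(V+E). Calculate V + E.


A full DFS traversal visits each vertex once and examines each edge once.
V = 160
E = 246
Sum = 160 + 246 = 406


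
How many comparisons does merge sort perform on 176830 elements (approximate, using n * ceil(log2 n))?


Recursion depth: ceil(log2(176830)) = 18
Each recursion level merges n = 176830 elements
Total = 176830 * 18 = 3182940


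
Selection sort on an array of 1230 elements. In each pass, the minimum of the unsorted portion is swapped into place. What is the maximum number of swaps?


Selection sort performs one swap per pass:
  Pass 1: find min in positions 0 to 1229, swap with position 0
  Pass 2: find min in positions 1 to 1229, swap with position 1
  Pass 3: find min in positions 2 to 1229, swap with position 2
  Pass 4: find min in positions 3 to 1229, swap with position 3
  Pass 5: find min in positions 4 to 1229, swap with position 4
  ... (1224 more passes)
Total passes (and swaps) = n - 1 = 1230 - 1 = 1229


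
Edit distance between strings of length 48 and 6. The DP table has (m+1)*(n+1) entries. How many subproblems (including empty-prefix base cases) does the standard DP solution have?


The table includes base cases (empty prefixes).
Rows: (m+1) = 49
Columns: (n+1) = 7
Total = 49 * 7 = 343


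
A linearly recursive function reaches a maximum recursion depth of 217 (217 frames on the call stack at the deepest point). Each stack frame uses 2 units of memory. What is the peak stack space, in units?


Maximum recursion depth = 217 frames
Memory per frame = 2 units
Total stack space = depth * frame_size
= 217 * 2 = 434


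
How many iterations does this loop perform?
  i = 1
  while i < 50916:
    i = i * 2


The loop variable doubles each iteration:
i = 1 -> 2 -> 4 -> 8 -> 16 -> 32 -> 64 -> 128 -> 256 -> 512 -> 1024 -> 2048 -> 4096 -> 8192 -> 16384 -> 32768 -> 65536 (stop, 65536 >= 50916)
Number of doublings = ceil(log2(50916)) = 16


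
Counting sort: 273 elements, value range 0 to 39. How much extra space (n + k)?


n = 273 (output array)
k = 40 (count array for 40 distinct values)
Extra space = 273 + 40 = 313


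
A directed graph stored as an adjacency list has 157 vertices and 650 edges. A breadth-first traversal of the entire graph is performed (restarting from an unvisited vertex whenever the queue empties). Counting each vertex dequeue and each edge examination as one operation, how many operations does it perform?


A full BFS traversal dequeues each vertex once and examines each edge once.
Vertex visits: 157
Edge visits: 650
V + E = 157 + 650 = 807


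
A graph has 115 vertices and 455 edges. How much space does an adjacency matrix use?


Adjacency matrix: V x V grid of entries
Space = V^2 = 115^2 = 115 * 115 = 13225


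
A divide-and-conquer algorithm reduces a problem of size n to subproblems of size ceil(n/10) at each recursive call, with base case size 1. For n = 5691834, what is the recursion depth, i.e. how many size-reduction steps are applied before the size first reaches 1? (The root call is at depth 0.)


Each step divides the size by 10 (rounding up); after k steps the size is ceil(n/10^k), which equals 1 exactly when 10^k >= n.
So the depth is the smallest k with 10^k >= 5691834, i.e. ceil(log_10(5691834)).
10^6 = 1000000 < 5691834 <= 10000000 = 10^7
Recursion depth = 7


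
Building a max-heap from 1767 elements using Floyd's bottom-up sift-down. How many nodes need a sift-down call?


In a heap of 1767 elements (0-indexed array):
  Last element index: 1766
  Parent of last element: floor((1766 - 1) / 2) = 882
  Internal nodes: indices 0 to 882
  Count = floor(1767/2) = 883


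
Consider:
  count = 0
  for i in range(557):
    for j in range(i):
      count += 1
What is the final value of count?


For each i, the inner loop runs i times:
  i=0: inner runs 0 times
  i=1: inner runs 1 time
  i=2: inner runs 2 times
  i=3: inner runs 3 times
  i=4: inner runs 4 times
  i=5: inner runs 5 times
  i=6: inner runs 6 times
  i=7: inner runs 7 times
  ...
Total = 0 + 1 + 2 + ... + 556 = 557*(557-1)/2 = 154846


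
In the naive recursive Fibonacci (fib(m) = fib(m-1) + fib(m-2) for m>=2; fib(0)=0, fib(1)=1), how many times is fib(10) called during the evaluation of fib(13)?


Let N(m) = number of times fib(m) is called while evaluating fib(13).
N(13) = 1 (the initial call).
N(12) = 1 (only fib(13) calls it).
For 1 <= m <= 11: fib(m) is called by fib(m+1) and fib(m+2), so
  N(m) = N(m+1) + N(m+2).
fib(0) is called only by fib(2), so N(0) = N(2).
Walk down from m=13:
  N(13)=1, N(12)=1, N(11)=2, N(10)=3
N(10) = 3


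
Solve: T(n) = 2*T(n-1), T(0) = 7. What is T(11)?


Unrolling:
T(11) = 2*T(10) = 2^2*T(9) = ... = 2^11*T(0)
= 2^11 * 7
= 2048 * 7 = 14336


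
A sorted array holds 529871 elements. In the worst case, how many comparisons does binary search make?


Halving sequence: 529871 -> 264935 -> 132467 -> 66233 -> 33116 -> 16558 -> 8279 -> 4139 -> 2069 -> 1034 -> 517 -> 258 -> 129 -> 64 -> 32 -> 16 -> 8 -> 4 -> 2 -> 1
Number of halvings = 19
Max comparisons = 19 + 1 = 20


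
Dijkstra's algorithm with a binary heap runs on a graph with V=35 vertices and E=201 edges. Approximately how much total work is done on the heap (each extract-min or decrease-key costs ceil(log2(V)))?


Dijkstra with a binary heap: each vertex is extracted once, each edge may relax once.
Each heap operation costs O(log V).
V + E = 35 + 201 = 236
ceil(log2(35)) = 6 (since 2^5 = 32 < 35 <= 64 = 2^6)
Total heap work = (V+E) * ceil(log2(V)) = 236 * 6 = 1416


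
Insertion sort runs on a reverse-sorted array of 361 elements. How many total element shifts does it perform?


Sum of shifts = 1 + 2 + 3 + ... + 360
= 361 * 360 / 2
= 129960 / 2
= 64980


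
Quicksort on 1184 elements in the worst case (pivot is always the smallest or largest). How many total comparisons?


In the worst case, each partition step picks the worst pivot:
  Partition 1: 1183 comparisons (n-1 elements to compare)
  Partition 2: 1182 comparisons
  Partition 3: 1181 comparisons
  Partition 4: 1180 comparisons
  Partition 5: 1179 comparisons
  ...
  Last partition: 0 comparisons
Total = (n-1) + (n-2) + ... + 1 + 0 = n*(n-1)/2
= 1184*1183/2 = 700336


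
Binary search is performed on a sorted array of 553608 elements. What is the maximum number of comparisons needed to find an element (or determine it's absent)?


Binary search halves the search space each comparison:
  Step 1: search space = 553608 -> 276804
  Step 2: search space = 276804 -> 138402
  Step 3: search space = 138402 -> 69201
  Step 4: search space = 69201 -> 34600
  Step 5: search space = 34600 -> 17300
  Step 6: search space = 17300 -> 8650
  Step 7: search space = 8650 -> 4325
  Step 8: search space = 4325 -> 2162
  Step 9: search space = 2162 -> 1081
  Step 10: search space = 1081 -> 540
  Step 11: search space = 540 -> 270
  Step 12: search space = 270 -> 135
  Step 13: search space = 135 -> 67
  Step 14: search space = 67 -> 33
  Step 15: search space = 33 -> 16
  Step 16: search space = 16 -> 8
  Step 17: search space = 8 -> 4
  Step 18: search space = 4 -> 2
  Step 19: search space = 2 -> 1
  Step 20: search space = 1 (final check)
Maximum comparisons = floor(log2(553608)) + 1 = 19 + 1 = 20


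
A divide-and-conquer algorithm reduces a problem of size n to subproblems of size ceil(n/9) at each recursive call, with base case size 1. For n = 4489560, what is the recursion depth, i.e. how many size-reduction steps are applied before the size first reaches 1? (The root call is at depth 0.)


Each step divides the size by 9 (rounding up); after k steps the size is ceil(n/9^k), which equals 1 exactly when 9^k >= n.
So the depth is the smallest k with 9^k >= 4489560, i.e. ceil(log_9(4489560)).
9^6 = 531441 < 4489560 <= 4782969 = 9^7
Recursion depth = 7


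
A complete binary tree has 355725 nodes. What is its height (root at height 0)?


In a complete binary tree, level k holds nodes 2^k .. 2^(k+1)-1 (1-indexed).
Height = floor(log2(n)) = floor(log2(355725)) = 18
Check: 2^18 = 262144 <= 355725 < 524288 = 2^19


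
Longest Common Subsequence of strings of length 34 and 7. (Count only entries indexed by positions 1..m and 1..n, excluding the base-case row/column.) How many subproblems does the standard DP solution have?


DP table indexed by positions in both strings.
First string: 34 positions
Second string: 7 positions
Total = 34 * 7 = 238


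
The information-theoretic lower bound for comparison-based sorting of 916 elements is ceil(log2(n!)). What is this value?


A binary decision tree of height h has at most 2^h leaves and needs at least n! of them, so h >= ceil(log2(n!)).
916! is far too large to multiply out, so use Stirling's series:
  ln(n!) ~ n ln n - n + (1/2) ln(2 pi n) + 1/(12n)  (error below 1/(360 n^3), negligible here)
  ln(916) = 6.8200164
  n ln n = 916 * 6.8200164 = 6247.1350
  (1/2) ln(2 pi * 916) = (1/2) ln(5755.3977) = 4.3289
  1/(12*916) = 0.0001
  ln(916!) ~ 6247.1350 - 916 + 4.3289 + 0.0001 = 5335.4640
Convert to base 2: log2(916!) = 5335.4640 / ln 2 = 5335.4640 / 0.69314718 = 7697.4475
ceil(7697.4475) = 7698


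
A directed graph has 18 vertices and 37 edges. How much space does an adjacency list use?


Adjacency list: one list head per vertex + one entry per edge
Vertex heads: 18
Edge entries: 37
Total = 18 + 37 = 55


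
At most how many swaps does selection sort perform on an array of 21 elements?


Each of the 20 passes places one element in its final position.
Pass 1: swap minimum into position 0
Pass 2: swap minimum of remaining into position 1
...
Pass 20: last two elements, one swap
Maximum swaps = 21 - 1 = 20


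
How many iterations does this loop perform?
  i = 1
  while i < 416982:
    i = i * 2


The loop variable doubles each iteration:
i = 1 -> 2 -> 4 -> 8 -> 16 -> 32 -> 64 -> 128 -> 256 -> 512 -> 1024 -> 2048 -> 4096 -> 8192 -> 16384 -> 32768 -> 65536 -> 131072 -> 262144 -> 524288 (stop, 524288 >= 416982)
Number of doublings = ceil(log2(416982)) = 19


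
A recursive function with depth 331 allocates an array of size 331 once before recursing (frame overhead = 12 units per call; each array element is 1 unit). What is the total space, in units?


Array allocation: 331 units (allocated once)
Stack frames: 331 deep * 12 per frame = 3972 units
Total = 331 + 3972 = 4303


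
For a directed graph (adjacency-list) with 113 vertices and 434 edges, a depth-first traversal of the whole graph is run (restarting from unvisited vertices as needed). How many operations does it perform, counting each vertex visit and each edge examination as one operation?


A full DFS traversal visits each vertex once and examines each edge once.
V = 113
E = 434
Sum = 113 + 434 = 547


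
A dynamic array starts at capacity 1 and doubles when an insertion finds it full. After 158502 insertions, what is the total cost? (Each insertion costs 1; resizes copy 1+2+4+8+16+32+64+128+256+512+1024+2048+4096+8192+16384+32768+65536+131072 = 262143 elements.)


Insertion cost: 158502 (one per element)
Resizes occur just before inserting elements 2, 3, 5, 9, ...
Elements copied at each resize: 1 + 2 + 4 + 8 + 16 + 32 + 64 + 128 + 256 + 512 + 1024 + 2048 + 4096 + 8192 + 16384 + 32768 + 65536 + 131072
Sum of copies = 262143 (geometric series: 2^k - 1)
Total = 158502 + 262143 = 420645


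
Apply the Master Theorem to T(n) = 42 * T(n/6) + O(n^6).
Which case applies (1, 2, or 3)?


The Master Theorem: T(n) = a*T(n/b) + O(n^c)
  a = 42, b = 6, c = 6
log_b(a) = log_6(42) ~ 2.086
Compare b^c with a: 6^6 = 46656 > 42, so c > log_b(a).
Since c > log_b(a), Case 3 applies.
T(n) = O(n^6)
Master Theorem case = 3


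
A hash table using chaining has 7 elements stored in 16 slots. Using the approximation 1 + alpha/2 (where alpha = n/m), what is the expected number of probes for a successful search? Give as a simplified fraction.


Load factor alpha = n/m = 7/16
Expected probes = 1 + alpha/2 = 1 + 7/(2*16)
= 1 + 7/32
= 32/32 + 7/32
= 39/32


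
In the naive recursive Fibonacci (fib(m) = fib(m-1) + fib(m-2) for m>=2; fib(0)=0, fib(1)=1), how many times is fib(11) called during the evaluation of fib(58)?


Let N(m) = number of times fib(m) is called while evaluating fib(58).
N(58) = 1 (the initial call).
N(57) = 1 (only fib(58) calls it).
For 1 <= m <= 56: fib(m) is called by fib(m+1) and fib(m+2), so
  N(m) = N(m+1) + N(m+2).
fib(0) is called only by fib(2), so N(0) = N(2).
Walk down from m=58:
  N(58)=1, N(57)=1, N(56)=2, N(55)=3, N(54)=5, N(53)=8, N(52)=13, N(51)=21, N(50)=34, N(49)=55, N(48)=89, N(47)=144, N(46)=233, N(45)=377, N(44)=610, N(43)=987, N(42)=1597, N(41)=2584, N(40)=4181, N(39)=6765, N(38)=10946, N(37)=17711, N(36)=28657, N(35)=46368, N(34)=75025, N(33)=121393, N(32)=196418, N(31)=317811, N(30)=514229, N(29)=832040, N(28)=1346269, N(27)=2178309, N(26)=3524578, N(25)=5702887, N(24)=9227465, N(23)=14930352, N(22)=24157817, N(21)=39088169, N(20)=63245986, N(19)=102334155, N(18)=165580141, N(17)=267914296, N(16)=433494437, N(15)=701408733, N(14)=1134903170, N(13)=1836311903, N(12)=2971215073, N(11)=4807526976
N(11) = 4807526976
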